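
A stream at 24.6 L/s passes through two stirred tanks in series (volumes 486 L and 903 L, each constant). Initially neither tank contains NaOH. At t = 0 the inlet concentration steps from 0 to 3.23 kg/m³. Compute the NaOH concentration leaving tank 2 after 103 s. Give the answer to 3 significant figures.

Time constants: τᵢ = Vᵢ/Q for each well-mixed tank.
τ₁ = 486/24.6 = 19.756 s; τ₂ = 903/24.6 = 36.707 s.
Tank 1: C₁ = C_in(1 − e^(−t/τ₁)). Tank 2 (τ₁ ≠ τ₂): C₂ = C_in[1 − (τ₁ e^(−t/τ₁) − τ₂ e^(−t/τ₂))/(τ₁ − τ₂)].
At t = 103: e^(−t/τ₁) = 0.0054422, e^(−t/τ₂) = 0.060447.
C₂ = 3.23·[1 − (19.756·0.0054422 − 36.707·0.060447)/(-16.951)] = 3.23·0.87545 = 2.8277 kg/m³.

2.83 kg/m³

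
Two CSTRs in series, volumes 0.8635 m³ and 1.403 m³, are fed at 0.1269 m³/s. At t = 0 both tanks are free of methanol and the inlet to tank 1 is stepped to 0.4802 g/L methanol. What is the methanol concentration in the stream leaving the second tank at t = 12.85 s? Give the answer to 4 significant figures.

0.2059 g/L

Time constants: τᵢ = Vᵢ/Q for each well-mixed tank.
τ₁ = 0.8635/0.1269 = 6.80457 s; τ₂ = 1.403/0.1269 = 11.0559 s.
Solving the cascade with C₁(0)=C₂(0)=0 gives C₂(t) = C_in[1 − (τ₁ e^(−t/τ₁) − τ₂ e^(−t/τ₂))/(τ₁ − τ₂)].
At t = 12.85: e^(−t/τ₁) = 0.151308, e^(−t/τ₂) = 0.312775.
C₂ = 0.4802·[1 − (6.80457·0.151308 − 11.0559·0.312775)/(-4.25138)] = 0.4802·0.428787 = 0.205904 g/L.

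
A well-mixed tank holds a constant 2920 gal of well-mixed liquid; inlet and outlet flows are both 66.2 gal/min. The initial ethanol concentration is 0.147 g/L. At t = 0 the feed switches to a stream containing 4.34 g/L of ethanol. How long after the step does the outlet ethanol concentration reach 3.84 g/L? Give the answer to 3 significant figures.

Species balance: V dC/dt = Q(C_in − C) ⇒ τ = V/Q = 44.109 min.
C(t) = C_in + (C₀ − C_in) e^(−t/τ). Set C = 3.84 and solve for t:
e^(−t/τ) = (C − C_in)/(C₀ − C_in) = (3.84 − 4.34)/(0.147 − 4.34) = 0.11925
t = −τ ln(…) = 44.109 × 2.1266 = 93.800 min.

93.8 min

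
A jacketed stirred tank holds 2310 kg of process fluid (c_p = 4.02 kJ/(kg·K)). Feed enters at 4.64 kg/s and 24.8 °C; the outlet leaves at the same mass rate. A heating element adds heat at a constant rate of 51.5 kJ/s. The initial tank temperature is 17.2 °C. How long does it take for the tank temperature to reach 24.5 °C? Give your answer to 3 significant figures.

M c_p dT/dt = ṁ c_p (T_in − T) + Q̇.
τ = M/ṁ = 497.84 s; T_ss = T_in + Q̇/(ṁ c_p) = 27.561 °C.
T(t) = T_ss + (T₀ − T_ss) e^(−t/τ). Set T = 24.5:
e^(−t/τ) = (24.5 − 27.561)/(17.2 − 27.561) = 0.29543
t = −497.84 · ln(0.29543) = 607.03 s.

607 s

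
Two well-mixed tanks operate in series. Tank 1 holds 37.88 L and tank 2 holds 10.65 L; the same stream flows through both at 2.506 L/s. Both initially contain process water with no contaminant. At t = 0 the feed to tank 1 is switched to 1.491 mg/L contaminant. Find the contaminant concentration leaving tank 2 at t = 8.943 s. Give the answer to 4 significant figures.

Species balance on tank i: dCᵢ/dt = (Cᵢ₋₁ − Cᵢ)/τᵢ with τᵢ = Vᵢ/Q.
τ₁ = 37.88/2.506 = 15.1157 s; τ₂ = 10.65/2.506 = 4.24980 s.
Solving the cascade with C₁(0)=C₂(0)=0 gives C₂(t) = C_in[1 − (τ₁ e^(−t/τ₁) − τ₂ e^(−t/τ₂))/(τ₁ − τ₂)].
At t = 8.943: e^(−t/τ₁) = 0.553421, e^(−t/τ₂) = 0.121927.
C₂ = 1.491·[1 − (15.1157·0.553421 − 4.24980·0.121927)/(10.8659)] = 1.491·0.277816 = 0.414223 mg/L.

0.4142 mg/L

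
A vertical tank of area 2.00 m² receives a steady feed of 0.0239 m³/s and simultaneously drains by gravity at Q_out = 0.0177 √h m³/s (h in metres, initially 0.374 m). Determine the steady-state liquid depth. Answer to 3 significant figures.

1.82 m

Mass balance (ρ constant): A dh/dt = Q_in − 0.0177 √h. At steady state dh/dt = 0:
Q_in = 0.0177 √h_ss ⇒ √h_ss = 0.0239/0.0177 = 1.3503.
h_ss = 1.3503² = 1.8233 m. (Since h₀ = 0.374 m < h_ss, the level will rise toward this value.)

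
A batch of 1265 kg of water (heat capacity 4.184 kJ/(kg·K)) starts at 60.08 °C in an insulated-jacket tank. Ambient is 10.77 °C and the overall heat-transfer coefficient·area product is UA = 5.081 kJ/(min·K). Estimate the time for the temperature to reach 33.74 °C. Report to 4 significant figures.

795.8 min

M c_p dT/dt = −UA(T − T_amb).
τ = M c_p/UA = 1041.68 min; T_ss = T_amb = 10.7700 °C.
T(t) = T_ss + (T₀ − T_ss)e^(−t/τ); set T = 33.74:
t = −τ ln[(T − T_ss)/(T₀ − T_ss)] = −1041.68 · ln(0.465828) = 795.776 min.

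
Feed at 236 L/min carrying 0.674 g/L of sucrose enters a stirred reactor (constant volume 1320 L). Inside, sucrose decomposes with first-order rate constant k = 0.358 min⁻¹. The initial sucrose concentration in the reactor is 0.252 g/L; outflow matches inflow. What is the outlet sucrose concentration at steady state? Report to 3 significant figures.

0.224 g/L

Species balance: V dC/dt = Q C_in − Q C − k V C.
At steady state: 0 = Q C_in − (Q + kV) C_ss, so C_ss = Q C_in/(Q + kV).
C_ss = 236·0.674/(236 + 0.358·1320) = 159.06/708.56 = 0.22449 g/L.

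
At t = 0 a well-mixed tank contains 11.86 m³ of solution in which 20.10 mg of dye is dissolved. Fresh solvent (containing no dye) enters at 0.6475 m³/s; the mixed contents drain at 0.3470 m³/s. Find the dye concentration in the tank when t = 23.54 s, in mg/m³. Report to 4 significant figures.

Let m(t) be the amount of dye. Volume: V(t) = V₀ + (Q_in − Q_out) t = 11.86 + 0.300500 t; V(23.54) = 18.9338 m³.
Solute balance: dm/dt = 0 − Q_out C = −Q_out m/V(t).
dm/m = −Q_out dt/(V₀ + 0.300500 t); integrating gives ln(m/m₀) = −(Q_out/(Q_in−Q_out)) ln(V/V₀).
m = m₀ (V₀/V)^(Q_out/(Q_in−Q_out)) = 20.10 × (11.86/18.9338)^(1.15474) = 11.7114 mg.
C = m/V = 11.7114/18.9338 = 0.618544 mg/m³.

0.6185 mg/m³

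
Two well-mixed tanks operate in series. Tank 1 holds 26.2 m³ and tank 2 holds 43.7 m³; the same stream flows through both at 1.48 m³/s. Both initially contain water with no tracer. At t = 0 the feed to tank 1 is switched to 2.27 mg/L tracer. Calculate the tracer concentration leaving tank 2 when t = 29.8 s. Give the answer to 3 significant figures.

Species balance on tank i: dCᵢ/dt = (Cᵢ₋₁ − Cᵢ)/τᵢ with τᵢ = Vᵢ/Q.
τ₁ = 26.2/1.48 = 17.703 s; τ₂ = 43.7/1.48 = 29.527 s.
Solving the cascade with C₁(0)=C₂(0)=0 gives C₂(t) = C_in[1 − (τ₁ e^(−t/τ₁) − τ₂ e^(−t/τ₂))/(τ₁ − τ₂)].
At t = 29.8: e^(−t/τ₁) = 0.18575, e^(−t/τ₂) = 0.36449.
C₂ = 2.27·[1 − (17.703·0.18575 − 29.527·0.36449)/(-11.824)] = 2.27·0.36790 = 0.83513 mg/L.

0.835 mg/L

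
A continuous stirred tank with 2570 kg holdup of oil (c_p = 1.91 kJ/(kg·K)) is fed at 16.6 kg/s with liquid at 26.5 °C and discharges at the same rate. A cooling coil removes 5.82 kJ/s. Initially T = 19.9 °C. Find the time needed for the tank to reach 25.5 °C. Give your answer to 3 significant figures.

319 s

Heat balance on the well-mixed liquid: M c_p dT/dt = ṁ c_p (T_in − T) − 5.82.
τ = M/ṁ = 154.82 s; T_ss = T_in − Q̇/(ṁ c_p) = 26.316 °C.
T(t) = T_ss + (T₀ − T_ss) e^(−t/τ). Set T = 25.5:
e^(−t/τ) = (25.5 − 26.316)/(19.9 − 26.316) = 0.12724
t = −154.82 · ln(0.12724) = 319.19 s.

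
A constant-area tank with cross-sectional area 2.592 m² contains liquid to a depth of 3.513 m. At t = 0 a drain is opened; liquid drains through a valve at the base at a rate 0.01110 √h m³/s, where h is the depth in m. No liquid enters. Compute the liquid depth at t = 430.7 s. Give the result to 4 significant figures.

0.9065 m

With no inflow, A dh/dt = −0.01110 √h.
∫ h^(−1/2) dh = −(0.01110/A) ∫ dt, giving 2√h = 2√h₀ − (0.01110/A) t.
√h = √3.513 − 0.01110·430.7/(2·2.592) = 1.87430 − 0.922216 = 0.952083.
h = 0.952083² = 0.906463 m.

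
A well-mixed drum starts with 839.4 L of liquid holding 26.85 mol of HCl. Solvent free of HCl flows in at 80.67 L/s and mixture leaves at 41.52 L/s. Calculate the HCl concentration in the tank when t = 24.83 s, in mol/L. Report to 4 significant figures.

Total volume: dV/dt = Q_in − Q_out = 39.1500 L/s, so V(t) = 839.4 + 39.1500 t and V(24.83) = 1811.49 L.
Solute balance: dm/dt = 0 − Q_out C = −Q_out m/V(t).
dm/m = −Q_out dt/(V₀ + 39.1500 t); integrating gives ln(m/m₀) = −(Q_out/(Q_in−Q_out)) ln(V/V₀).
m = m₀ (V₀/V)^(Q_out/(Q_in−Q_out)) = 26.85 × (839.4/1811.49)^(1.06054) = 11.8755 mol.
C = m/V = 11.8755/1811.49 = 0.00655565 mol/L.

0.006556 mol/L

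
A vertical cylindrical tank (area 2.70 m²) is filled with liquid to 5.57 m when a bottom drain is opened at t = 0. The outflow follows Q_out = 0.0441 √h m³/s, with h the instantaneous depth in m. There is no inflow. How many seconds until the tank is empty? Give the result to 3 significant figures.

289 s

Mass balance (ρ constant): A dh/dt = −0.0441 √h.
This is separable: 2 d(√h)/dt = −0.0441/A, so √h = √h₀ − (0.0441/(2A)) t.
Set h = 0: 2√h₀ = (0.0441/A) t_empty ⇒ t_empty = 2A√h₀/0.0441.
t_empty = 2·2.70·√5.57/0.0441 = 5.4000·2.3601/0.0441 = 288.99 s.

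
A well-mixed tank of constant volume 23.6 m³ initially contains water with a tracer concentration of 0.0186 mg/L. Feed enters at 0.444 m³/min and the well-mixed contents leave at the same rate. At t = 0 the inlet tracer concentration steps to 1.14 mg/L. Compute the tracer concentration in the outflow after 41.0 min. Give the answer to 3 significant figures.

Accumulation = in − out for the solute gives V dC/dt = Q(C_in − C).
So dC/dt = (C_in − C)/τ with τ = V/Q = 23.6/0.444 = 53.153 min.
Integrating: C(t) = C_in + (C₀ − C_in) e^(−t/τ).
C(41.0) = 1.14 + (0.0186 − 1.14)·e^(−41.0/53.153) = 1.14 + (-1.1214)·0.46239 = 0.62148 mg/L.

0.621 mg/L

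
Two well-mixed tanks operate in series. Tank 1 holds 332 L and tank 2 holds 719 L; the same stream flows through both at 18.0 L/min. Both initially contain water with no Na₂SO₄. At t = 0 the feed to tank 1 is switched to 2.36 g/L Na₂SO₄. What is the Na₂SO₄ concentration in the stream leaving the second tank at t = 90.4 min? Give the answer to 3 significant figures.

1.92 g/L

Each tank obeys Vᵢ dCᵢ/dt = Q(Cᵢ₋₁ − Cᵢ), so τᵢ = Vᵢ/Q.
τ₁ = 332/18.0 = 18.444 min; τ₂ = 719/18.0 = 39.944 min.
Solving the cascade with C₁(0)=C₂(0)=0 gives C₂(t) = C_in[1 − (τ₁ e^(−t/τ₁) − τ₂ e^(−t/τ₂))/(τ₁ − τ₂)].
At t = 90.4: e^(−t/τ₁) = 0.0074376, e^(−t/τ₂) = 0.10402.
C₂ = 2.36·[1 − (18.444·0.0074376 − 39.944·0.10402)/(-21.500)] = 2.36·0.81312 = 1.9190 g/L.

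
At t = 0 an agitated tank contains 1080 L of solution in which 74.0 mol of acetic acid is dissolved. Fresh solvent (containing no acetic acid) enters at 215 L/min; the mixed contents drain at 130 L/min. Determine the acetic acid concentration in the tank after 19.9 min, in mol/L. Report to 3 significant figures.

Let m(t) be the amount of acetic acid. Volume: V(t) = V₀ + (Q_in − Q_out) t = 1080 + 85.000 t; V(19.9) = 2771.5 L.
Solute balance: dm/dt = 0 − Q_out C = −Q_out m/V(t).
dm/m = −Q_out dt/(V₀ + 85.000 t); integrating gives ln(m/m₀) = −(Q_out/(Q_in−Q_out)) ln(V/V₀).
m = m₀ (V₀/V)^(Q_out/(Q_in−Q_out)) = 74.0 × (1080/2771.5)^(1.5294) = 17.509 mol.
C = m/V = 17.509/2771.5 = 0.0063175 mol/L.

0.00632 mol/L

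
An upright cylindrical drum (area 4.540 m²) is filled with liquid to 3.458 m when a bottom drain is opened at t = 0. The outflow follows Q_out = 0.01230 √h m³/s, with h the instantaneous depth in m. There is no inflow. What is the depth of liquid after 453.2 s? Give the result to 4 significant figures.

A dh/dt = −Q_out = −0.01230 √h.
Separate and integrate: 2(√h − √h₀) = −(0.01230/A) t.
√h = √3.458 − 0.01230·453.2/(2·4.540) = 1.85957 − 0.613916 = 1.24565.
h = 1.24565² = 1.55165 m.

1.552 m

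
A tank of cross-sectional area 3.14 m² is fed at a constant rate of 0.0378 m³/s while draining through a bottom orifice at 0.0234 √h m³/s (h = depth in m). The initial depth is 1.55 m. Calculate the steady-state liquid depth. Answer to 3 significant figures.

2.61 m

A dh/dt = Q_in − 0.0234 √h. Steady state requires inflow = outflow:
Q_in = 0.0234 √h_ss ⇒ √h_ss = 0.0378/0.0234 = 1.6154.
h_ss = 1.6154² = 2.6095 m. (Since h₀ = 1.55 m < h_ss, the level will rise toward this value.)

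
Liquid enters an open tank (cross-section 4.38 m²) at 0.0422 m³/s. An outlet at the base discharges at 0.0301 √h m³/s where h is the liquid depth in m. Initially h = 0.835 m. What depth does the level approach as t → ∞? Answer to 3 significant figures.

Accumulation of liquid (constant cross-section A): A dh/dt = Q_in − 0.0301 √h. At steady state dh/dt = 0:
Q_in = 0.0301 √h_ss ⇒ √h_ss = 0.0422/0.0301 = 1.4020.
h_ss = 1.4020² = 1.9656 m. (Since h₀ = 0.835 m < h_ss, the level will rise toward this value.)

1.97 m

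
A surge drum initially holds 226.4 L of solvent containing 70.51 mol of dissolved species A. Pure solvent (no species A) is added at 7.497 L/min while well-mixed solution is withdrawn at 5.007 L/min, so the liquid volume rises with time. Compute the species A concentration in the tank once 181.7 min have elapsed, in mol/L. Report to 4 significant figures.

0.01142 mol/L

Total volume: dV/dt = Q_in − Q_out = 2.49000 L/min, so V(t) = 226.4 + 2.49000 t and V(181.7) = 678.833 L.
Solute balance: dm/dt = 0 − Q_out C = −Q_out m/V(t).
Separate: dm/m = −Q_out dt/V(t) ⇒ ln(m/m₀) = −(Q_out/(Q_in−Q_out)) ln(V/V₀).
m = m₀ (V₀/V)^(Q_out/(Q_in−Q_out)) = 70.51 × (226.4/678.833)^(2.01084) = 7.75009 mol.
C = m/V = 7.75009/678.833 = 0.0114168 mol/L.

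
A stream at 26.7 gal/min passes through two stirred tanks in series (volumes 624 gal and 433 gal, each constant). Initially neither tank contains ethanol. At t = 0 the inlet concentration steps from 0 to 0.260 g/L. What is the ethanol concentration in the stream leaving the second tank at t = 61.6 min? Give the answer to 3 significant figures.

Each tank obeys Vᵢ dCᵢ/dt = Q(Cᵢ₋₁ − Cᵢ), so τᵢ = Vᵢ/Q.
τ₁ = 624/26.7 = 23.371 min; τ₂ = 433/26.7 = 16.217 min.
Solving the cascade with C₁(0)=C₂(0)=0 gives C₂(t) = C_in[1 − (τ₁ e^(−t/τ₁) − τ₂ e^(−t/τ₂))/(τ₁ − τ₂)].
At t = 61.6: e^(−t/τ₁) = 0.071664, e^(−t/τ₂) = 0.022406.
C₂ = 0.260·[1 − (23.371·0.071664 − 16.217·0.022406)/(7.1536)] = 0.260·0.81667 = 0.21233 g/L.

0.212 g/L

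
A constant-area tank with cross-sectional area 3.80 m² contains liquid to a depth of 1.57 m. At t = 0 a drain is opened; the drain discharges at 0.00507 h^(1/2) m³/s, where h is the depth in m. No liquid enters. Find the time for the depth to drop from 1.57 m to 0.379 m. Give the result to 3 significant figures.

Accumulation of liquid (constant cross-section A): A dh/dt = −0.00507 √h.
∫ h^(−1/2) dh = −(0.00507/A) ∫ dt, giving 2√h = 2√h₀ − (0.00507/A) t.
t = 2A(√h₀ − √h)/0.00507 = 2·3.80·(√1.57 − √0.379)/0.00507
  = 7.6000 × (1.2530 − 0.61563) / 0.00507 = 955.42 s.

955 s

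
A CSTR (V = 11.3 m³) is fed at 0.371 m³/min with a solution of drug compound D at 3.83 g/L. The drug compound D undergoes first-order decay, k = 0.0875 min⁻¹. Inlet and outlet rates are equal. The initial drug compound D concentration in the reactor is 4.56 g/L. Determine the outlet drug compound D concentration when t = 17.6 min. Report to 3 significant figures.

Accumulation = in − out − consumed: V dC/dt = Q C_in − Q C − k V C.
This is linear with rate a = Q/V + k = 0.12033 min⁻¹.
C_ss = Q C_in/(Q + kV) = 1.0450 g/L; C(t) = C_ss + (C₀ − C_ss) e^(−a t).
C(17.6) = 1.0450 + (3.5150)·e^(−0.12033·17.6) = 1.0450 + (3.5150)·0.12029 = 1.4678 g/L.

1.47 g/L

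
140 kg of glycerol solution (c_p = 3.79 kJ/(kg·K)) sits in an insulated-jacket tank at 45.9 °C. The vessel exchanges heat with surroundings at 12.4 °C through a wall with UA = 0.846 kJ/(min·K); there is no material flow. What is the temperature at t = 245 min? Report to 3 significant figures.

M c_p dT/dt = −UA(T − T_amb).
dT/dt = (T_ss − T)/τ with T_ss = T_amb = 12.400 °C, τ = M c_p/UA = 140·3.79/0.846 = 627.19 min.
Integrating: T(t) = T_ss + (T₀ − T_ss) e^(−t/τ).
T(245) = 12.400 + (33.500)·0.67663 = 35.067 °C.

35.1 °C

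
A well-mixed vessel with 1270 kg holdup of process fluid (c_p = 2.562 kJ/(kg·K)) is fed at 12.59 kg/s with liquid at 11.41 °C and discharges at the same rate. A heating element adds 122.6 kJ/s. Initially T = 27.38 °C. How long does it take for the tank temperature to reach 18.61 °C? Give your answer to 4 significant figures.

128.7 s

Unsteady energy balance on the tank contents: M c_p dT/dt = ṁ c_p (T_in − T) + 122.6.
τ = M/ṁ = 100.874 s; T_ss = T_in + Q̇/(ṁ c_p) = 15.2109 °C.
T(t) = T_ss + (T₀ − T_ss) e^(−t/τ). Set T = 18.61:
e^(−t/τ) = (18.61 − 15.2109)/(27.38 − 15.2109) = 0.279323
t = −100.874 · ln(0.279323) = 128.653 s.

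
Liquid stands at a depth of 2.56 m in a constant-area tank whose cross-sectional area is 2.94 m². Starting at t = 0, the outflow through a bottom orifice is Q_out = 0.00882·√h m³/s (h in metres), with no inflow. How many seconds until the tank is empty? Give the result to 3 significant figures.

1070 s

Unsteady balance on liquid volume: A dh/dt = −0.00882 √h.
This is separable: 2 d(√h)/dt = −0.00882/A, so √h = √h₀ − (0.00882/(2A)) t.
Tank is empty when √h = 0: t_empty = 2A√h₀/0.00882.
t_empty = 2·2.94·√2.56/0.00882 = 5.8800·1.6000/0.00882 = 1066.7 s.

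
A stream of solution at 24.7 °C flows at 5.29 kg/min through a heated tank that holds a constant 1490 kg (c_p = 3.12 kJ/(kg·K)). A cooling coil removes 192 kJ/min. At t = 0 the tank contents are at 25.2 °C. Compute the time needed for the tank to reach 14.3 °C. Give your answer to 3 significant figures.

Unsteady energy balance on the tank contents: M c_p dT/dt = ṁ c_p (T_in − T) − 192.
τ = M/ṁ = 281.66 min; T_ss = T_in − Q̇/(ṁ c_p) = 13.067 °C.
T(t) = T_ss + (T₀ − T_ss) e^(−t/τ). Set T = 14.3:
e^(−t/τ) = (14.3 − 13.067)/(25.2 − 13.067) = 0.10162
t = −281.66 · ln(0.10162) = 644.02 min.

644 min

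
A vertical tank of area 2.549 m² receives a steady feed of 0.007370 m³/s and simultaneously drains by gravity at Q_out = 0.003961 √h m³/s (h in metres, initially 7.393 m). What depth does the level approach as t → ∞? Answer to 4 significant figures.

A dh/dt = Q_in − 0.003961 √h. Steady state requires inflow = outflow:
Q_in = 0.003961 √h_ss ⇒ √h_ss = 0.007370/0.003961 = 1.86064.
h_ss = 1.86064² = 3.46199 m. (Since h₀ = 7.393 m > h_ss, the level will fall toward this value.)

3.462 m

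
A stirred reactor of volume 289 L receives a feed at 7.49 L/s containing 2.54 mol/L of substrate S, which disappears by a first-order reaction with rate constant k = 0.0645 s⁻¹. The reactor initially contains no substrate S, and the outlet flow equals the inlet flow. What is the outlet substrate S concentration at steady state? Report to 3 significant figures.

0.728 mol/L

Accumulation = in − out − consumed: V dC/dt = Q C_in − Q C − k V C.
Steady state (dC/dt = 0): C_ss = Q C_in/(Q + kV) = C_in/(1 + kV/Q).
C_ss = 7.49·2.54/(7.49 + 0.0645·289) = 19.025/26.130 = 0.72806 mol/L.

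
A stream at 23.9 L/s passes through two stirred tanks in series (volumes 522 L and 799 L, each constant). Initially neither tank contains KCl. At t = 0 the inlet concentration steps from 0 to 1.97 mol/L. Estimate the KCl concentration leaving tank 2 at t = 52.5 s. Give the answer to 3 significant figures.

Species balance on tank i: dCᵢ/dt = (Cᵢ₋₁ − Cᵢ)/τᵢ with τᵢ = Vᵢ/Q.
τ₁ = 522/23.9 = 21.841 s; τ₂ = 799/23.9 = 33.431 s.
Solving the cascade with C₁(0)=C₂(0)=0 gives C₂(t) = C_in[1 − (τ₁ e^(−t/τ₁) − τ₂ e^(−t/τ₂))/(τ₁ − τ₂)].
At t = 52.5: e^(−t/τ₁) = 0.090380, e^(−t/τ₂) = 0.20796.
C₂ = 1.97·[1 − (21.841·0.090380 − 33.431·0.20796)/(-11.590)] = 1.97·0.57046 = 1.1238 mol/L.

1.12 mol/L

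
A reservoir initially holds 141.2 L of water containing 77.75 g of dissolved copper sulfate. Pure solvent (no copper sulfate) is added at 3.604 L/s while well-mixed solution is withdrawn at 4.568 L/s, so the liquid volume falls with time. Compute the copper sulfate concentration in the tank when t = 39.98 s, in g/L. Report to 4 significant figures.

Let m(t) be the amount of copper sulfate. Volume: V(t) = V₀ + (Q_in − Q_out) t = 141.2 − 0.964000 t; V(39.98) = 102.659 L.
No copper sulfate enters, so dm/dt = −Q_out · (m/V).
Separate: dm/m = −Q_out dt/V(t) ⇒ ln(m/m₀) = −(Q_out/(Q_in−Q_out)) ln(V/V₀).
m = m₀ (V₀/V)^(Q_out/(Q_in−Q_out)) = 77.75 × (141.2/102.659)^(-4.73859) = 17.1675 g.
C = m/V = 17.1675/102.659 = 0.167228 g/L.

0.1672 g/L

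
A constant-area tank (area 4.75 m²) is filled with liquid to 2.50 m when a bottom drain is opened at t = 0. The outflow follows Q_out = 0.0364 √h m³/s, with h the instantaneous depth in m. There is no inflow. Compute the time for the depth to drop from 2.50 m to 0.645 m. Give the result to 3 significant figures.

203 s

Accumulation of liquid (constant cross-section A): A dh/dt = −0.0364 √h.
∫ h^(−1/2) dh = −(0.0364/A) ∫ dt, giving 2√h = 2√h₀ − (0.0364/A) t.
t = 2A(√h₀ − √h)/0.0364 = 2·4.75·(√2.50 − √0.645)/0.0364
  = 9.5000 × (1.5811 − 0.80312) / 0.0364 = 203.05 s.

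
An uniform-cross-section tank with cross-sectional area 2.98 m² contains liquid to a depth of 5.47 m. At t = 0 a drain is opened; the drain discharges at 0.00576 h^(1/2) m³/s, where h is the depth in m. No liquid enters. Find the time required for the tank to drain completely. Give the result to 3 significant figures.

2420 s

A dh/dt = −Q_out = −0.00576 √h.
Separate and integrate: 2(√h − √h₀) = −(0.00576/A) t.
Tank is empty when √h = 0: t_empty = 2A√h₀/0.00576.
t_empty = 2·2.98·√5.47/0.00576 = 5.9600·2.3388/0.00576 = 2420.0 s.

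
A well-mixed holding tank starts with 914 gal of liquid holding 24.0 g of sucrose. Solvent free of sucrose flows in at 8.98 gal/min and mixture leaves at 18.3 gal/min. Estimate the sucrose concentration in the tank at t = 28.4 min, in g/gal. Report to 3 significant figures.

Let m(t) be the amount of sucrose. Volume: V(t) = V₀ + (Q_in − Q_out) t = 914 − 9.3200 t; V(28.4) = 649.31 gal.
Species balance (pure solvent in): dm/dt = −Q_out · m/V(t).
dm/m = −Q_out dt/(V₀ − 9.3200 t); integrating gives ln(m/m₀) = −(Q_out/(Q_in−Q_out)) ln(V/V₀).
m = m₀ (V₀/V)^(Q_out/(Q_in−Q_out)) = 24.0 × (914/649.31)^(-1.9635) = 12.264 g.
C = m/V = 12.264/649.31 = 0.018888 g/gal.

0.0189 g/gal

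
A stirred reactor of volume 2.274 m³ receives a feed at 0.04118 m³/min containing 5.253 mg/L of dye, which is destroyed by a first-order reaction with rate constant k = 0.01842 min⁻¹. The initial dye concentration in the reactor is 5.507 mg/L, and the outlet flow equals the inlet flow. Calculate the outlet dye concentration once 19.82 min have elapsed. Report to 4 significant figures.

Accumulation = in − out − consumed: V dC/dt = Q C_in − Q C − k V C.
dC/dt = (Q/V) C_in − (Q/V + k) C; effective rate a = Q/V + k = 0.0181091 + 0.01842 = 0.0365291 min⁻¹.
C_ss = Q C_in/(Q + kV) = 2.60414 mg/L; C(t) = C_ss + (C₀ − C_ss) e^(−a t).
C(19.82) = 2.60414 + (2.90286)·e^(−0.0365291·19.82) = 2.60414 + (2.90286)·0.484806 = 4.01147 mg/L.

4.011 mg/L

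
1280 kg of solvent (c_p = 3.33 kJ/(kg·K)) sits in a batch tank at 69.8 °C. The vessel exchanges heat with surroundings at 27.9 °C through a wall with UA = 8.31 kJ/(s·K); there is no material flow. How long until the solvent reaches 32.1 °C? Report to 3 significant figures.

1180 s

Unsteady energy balance on the tank contents: M c_p dT/dt = −UA(T − T_amb).
τ = M c_p/UA = 512.92 s; T_ss = T_amb = 27.900 °C.
T(t) = T_ss + (T₀ − T_ss)e^(−t/τ); set T = 32.1:
t = −τ ln[(T − T_ss)/(T₀ − T_ss)] = −512.92 · ln(0.10024) = 1179.8 s.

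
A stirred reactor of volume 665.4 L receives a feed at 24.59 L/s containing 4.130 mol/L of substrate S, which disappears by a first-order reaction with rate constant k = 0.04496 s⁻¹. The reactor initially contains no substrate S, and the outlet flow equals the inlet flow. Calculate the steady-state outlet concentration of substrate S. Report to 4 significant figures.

1.863 mol/L

Accumulation = in − out − consumed: V dC/dt = Q C_in − Q C − k V C.
At steady state: 0 = Q C_in − (Q + kV) C_ss, so C_ss = Q C_in/(Q + kV).
C_ss = 24.59·4.130/(24.59 + 0.04496·665.4) = 101.557/54.5064 = 1.86321 mol/L.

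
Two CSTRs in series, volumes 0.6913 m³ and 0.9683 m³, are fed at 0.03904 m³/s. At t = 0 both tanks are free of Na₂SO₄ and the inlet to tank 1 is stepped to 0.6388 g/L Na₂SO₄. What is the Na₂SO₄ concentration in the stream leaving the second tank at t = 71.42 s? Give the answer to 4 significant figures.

Species balance on tank i: dCᵢ/dt = (Cᵢ₋₁ − Cᵢ)/τᵢ with τᵢ = Vᵢ/Q.
τ₁ = 0.6913/0.03904 = 17.7075 s; τ₂ = 0.9683/0.03904 = 24.8028 s.
Tank 1: C₁ = C_in(1 − e^(−t/τ₁)). Tank 2 (τ₁ ≠ τ₂): C₂ = C_in[1 − (τ₁ e^(−t/τ₁) − τ₂ e^(−t/τ₂))/(τ₁ − τ₂)].
At t = 71.42: e^(−t/τ₁) = 0.0177153, e^(−t/τ₂) = 0.0561619.
C₂ = 0.6388·[1 − (17.7075·0.0177153 − 24.8028·0.0561619)/(-7.09529)] = 0.6388·0.847888 = 0.541631 g/L.

0.5416 g/L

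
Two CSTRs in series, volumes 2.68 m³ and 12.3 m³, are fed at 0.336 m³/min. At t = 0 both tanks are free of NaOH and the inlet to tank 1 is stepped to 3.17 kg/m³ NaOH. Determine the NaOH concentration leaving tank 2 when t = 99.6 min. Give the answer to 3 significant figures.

Species balance on tank i: dCᵢ/dt = (Cᵢ₋₁ − Cᵢ)/τᵢ with τᵢ = Vᵢ/Q.
τ₁ = 2.68/0.336 = 7.9762 min; τ₂ = 12.3/0.336 = 36.607 min.
Solving the cascade with C₁(0)=C₂(0)=0 gives C₂(t) = C_in[1 − (τ₁ e^(−t/τ₁) − τ₂ e^(−t/τ₂))/(τ₁ − τ₂)].
At t = 99.6: e^(−t/τ₁) = 3.7748e-06, e^(−t/τ₂) = 0.065823.
C₂ = 3.17·[1 − (7.9762·3.7748e-06 − 36.607·0.065823)/(-28.631)] = 3.17·0.91584 = 2.9032 kg/m³.

2.90 kg/m³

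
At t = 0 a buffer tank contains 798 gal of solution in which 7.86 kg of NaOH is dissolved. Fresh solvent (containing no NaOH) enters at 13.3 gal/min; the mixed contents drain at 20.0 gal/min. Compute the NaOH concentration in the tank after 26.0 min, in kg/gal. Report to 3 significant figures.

0.00604 kg/gal

Total volume: dV/dt = Q_in − Q_out = -6.7000 gal/min, so V(t) = 798 − 6.7000 t and V(26.0) = 623.80 gal.
No NaOH enters, so dm/dt = −Q_out · (m/V).
Separate: dm/m = −Q_out dt/V(t) ⇒ ln(m/m₀) = −(Q_out/(Q_in−Q_out)) ln(V/V₀).
m = m₀ (V₀/V)^(Q_out/(Q_in−Q_out)) = 7.86 × (798/623.80)^(-2.9851) = 3.7683 kg.
C = m/V = 3.7683/623.80 = 0.0060409 kg/gal.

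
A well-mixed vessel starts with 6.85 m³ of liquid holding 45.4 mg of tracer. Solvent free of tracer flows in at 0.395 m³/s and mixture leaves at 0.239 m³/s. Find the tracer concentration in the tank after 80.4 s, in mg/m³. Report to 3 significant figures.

Total volume: dV/dt = Q_in − Q_out = 0.15600 m³/s, so V(t) = 6.85 + 0.15600 t and V(80.4) = 19.392 m³.
No tracer enters, so dm/dt = −Q_out · (m/V).
Separate: dm/m = −Q_out dt/V(t) ⇒ ln(m/m₀) = −(Q_out/(Q_in−Q_out)) ln(V/V₀).
m = m₀ (V₀/V)^(Q_out/(Q_in−Q_out)) = 45.4 × (6.85/19.392)^(1.5321) = 9.2185 mg.
C = m/V = 9.2185/19.392 = 0.47537 mg/m³.

0.475 mg/m³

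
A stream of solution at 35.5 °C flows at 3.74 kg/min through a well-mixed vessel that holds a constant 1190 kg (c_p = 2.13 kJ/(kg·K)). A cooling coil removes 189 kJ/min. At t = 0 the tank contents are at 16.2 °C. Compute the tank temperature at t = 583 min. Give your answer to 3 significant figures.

M c_p dT/dt = ṁ c_p (T_in − T) − Q̇.
Rearrange: dT/dt = (T_ss − T)/τ with τ = M/ṁ = 318.18 min and T_ss = T_in − Q̇/(ṁ c_p) = 11.775 °C.
This is linear first-order; T(t) = T_ss + (T₀ − T_ss) e^(−t/τ).
T(583) = 11.775 + (4.4252)·e^(−583/318.18) = 11.775 + (4.4252)·0.16005 = 12.483 °C.

12.5 °C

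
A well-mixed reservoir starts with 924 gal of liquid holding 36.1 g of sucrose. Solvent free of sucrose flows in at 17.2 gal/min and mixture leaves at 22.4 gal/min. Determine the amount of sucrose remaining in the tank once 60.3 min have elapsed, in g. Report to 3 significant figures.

Total volume: dV/dt = Q_in − Q_out = -5.2000 gal/min, so V(t) = 924 − 5.2000 t and V(60.3) = 610.44 gal.
Species balance (pure solvent in): dm/dt = −Q_out · m/V(t).
dm/m = −Q_out dt/(V₀ − 5.2000 t); integrating gives ln(m/m₀) = −(Q_out/(Q_in−Q_out)) ln(V/V₀).
m = m₀ (V₀/V)^(Q_out/(Q_in−Q_out)) = 36.1 × (924/610.44)^(-4.3077) = 6.0534 g.

6.05 g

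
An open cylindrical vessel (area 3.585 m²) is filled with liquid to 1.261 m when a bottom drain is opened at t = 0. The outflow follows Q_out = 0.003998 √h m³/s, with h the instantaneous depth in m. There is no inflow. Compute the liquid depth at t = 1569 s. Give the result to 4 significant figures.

A dh/dt = −Q_out = −0.003998 √h.
Separate and integrate: 2(√h − √h₀) = −(0.003998/A) t.
√h = √1.261 − 0.003998·1569/(2·3.585) = 1.12294 − 0.874876 = 0.248066.
h = 0.248066² = 0.0615369 m.

0.06154 m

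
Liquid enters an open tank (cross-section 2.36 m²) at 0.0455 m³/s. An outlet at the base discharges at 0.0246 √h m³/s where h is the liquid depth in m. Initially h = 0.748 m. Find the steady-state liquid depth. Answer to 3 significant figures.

3.42 m

Mass balance (ρ constant): A dh/dt = Q_in − 0.0246 √h. At steady state dh/dt = 0:
Q_in = 0.0246 √h_ss ⇒ √h_ss = 0.0455/0.0246 = 1.8496.
h_ss = 1.8496² = 3.4210 m. (Since h₀ = 0.748 m < h_ss, the level will rise toward this value.)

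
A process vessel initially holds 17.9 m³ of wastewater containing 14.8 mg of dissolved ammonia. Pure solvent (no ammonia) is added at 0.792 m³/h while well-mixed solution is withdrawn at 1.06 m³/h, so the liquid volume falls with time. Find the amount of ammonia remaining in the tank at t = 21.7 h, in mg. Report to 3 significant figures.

Total volume: dV/dt = Q_in − Q_out = -0.26800 m³/h, so V(t) = 17.9 − 0.26800 t and V(21.7) = 12.084 m³.
Species balance (pure solvent in): dm/dt = −Q_out · m/V(t).
dm/m = −Q_out dt/(V₀ − 0.26800 t); integrating gives ln(m/m₀) = −(Q_out/(Q_in−Q_out)) ln(V/V₀).
m = m₀ (V₀/V)^(Q_out/(Q_in−Q_out)) = 14.8 × (17.9/12.084)^(-3.9552) = 3.1289 mg.

3.13 mg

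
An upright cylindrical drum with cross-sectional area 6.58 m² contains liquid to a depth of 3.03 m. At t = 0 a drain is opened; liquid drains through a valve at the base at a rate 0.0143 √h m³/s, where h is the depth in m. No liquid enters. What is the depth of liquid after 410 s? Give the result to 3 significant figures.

1.68 m

A dh/dt = −Q_out = −0.0143 √h.
∫ h^(−1/2) dh = −(0.0143/A) ∫ dt, giving 2√h = 2√h₀ − (0.0143/A) t.
√h = √3.03 − 0.0143·410/(2·6.58) = 1.7407 − 0.44552 = 1.2952.
h = 1.2952² = 1.6775 m.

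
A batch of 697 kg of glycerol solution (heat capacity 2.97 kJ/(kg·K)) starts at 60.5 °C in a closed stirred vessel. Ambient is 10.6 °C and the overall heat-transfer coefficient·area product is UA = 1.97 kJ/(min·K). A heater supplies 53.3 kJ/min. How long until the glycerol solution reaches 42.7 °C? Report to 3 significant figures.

Lumped-capacitance energy balance: M c_p dT/dt = UA(T_amb − T) + Q̇.
τ = M c_p/UA = 1050.8 min; T_ss = T_amb + Q̇/UA = 10.6 + 53.3/1.97 = 37.656 °C.
T(t) = T_ss + (T₀ − T_ss)e^(−t/τ); set T = 42.7:
t = −τ ln[(T − T_ss)/(T₀ − T_ss)] = −1050.8 · ln(0.22081) = 1587.2 min.

1590 min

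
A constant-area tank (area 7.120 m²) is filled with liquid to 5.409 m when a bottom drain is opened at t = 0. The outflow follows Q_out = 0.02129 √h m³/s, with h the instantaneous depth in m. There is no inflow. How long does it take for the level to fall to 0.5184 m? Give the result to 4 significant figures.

1074 s

With no inflow, A dh/dt = −0.02129 √h.
Separate and integrate: 2(√h − √h₀) = −(0.02129/A) t.
t = 2A(√h₀ − √h)/0.02129 = 2·7.120·(√5.409 − √0.5184)/0.02129
  = 14.2400 × (2.32573 − 0.720000) / 0.02129 = 1074.00 s.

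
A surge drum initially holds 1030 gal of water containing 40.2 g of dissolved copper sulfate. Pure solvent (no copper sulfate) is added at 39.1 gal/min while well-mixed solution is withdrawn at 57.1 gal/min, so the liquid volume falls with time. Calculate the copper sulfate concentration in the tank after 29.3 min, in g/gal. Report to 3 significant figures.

Let m(t) be the amount of copper sulfate. Volume: V(t) = V₀ + (Q_in − Q_out) t = 1030 − 18.000 t; V(29.3) = 502.60 gal.
Species balance (pure solvent in): dm/dt = −Q_out · m/V(t).
dm/m = −Q_out dt/(V₀ − 18.000 t); integrating gives ln(m/m₀) = −(Q_out/(Q_in−Q_out)) ln(V/V₀).
m = m₀ (V₀/V)^(Q_out/(Q_in−Q_out)) = 40.2 × (1030/502.60)^(-3.1722) = 4.1278 g.
C = m/V = 4.1278/502.60 = 0.0082128 g/gal.

0.00821 g/gal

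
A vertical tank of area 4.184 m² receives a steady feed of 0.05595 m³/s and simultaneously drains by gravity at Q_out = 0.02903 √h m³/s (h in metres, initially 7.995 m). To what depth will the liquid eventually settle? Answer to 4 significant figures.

3.715 m

Level balance: A dh/dt = 0.05595 − 0.02903 √h. Setting dh/dt = 0:
Q_in = 0.02903 √h_ss ⇒ √h_ss = 0.05595/0.02903 = 1.92732.
h_ss = 1.92732² = 3.71455 m. (Since h₀ = 7.995 m > h_ss, the level will fall toward this value.)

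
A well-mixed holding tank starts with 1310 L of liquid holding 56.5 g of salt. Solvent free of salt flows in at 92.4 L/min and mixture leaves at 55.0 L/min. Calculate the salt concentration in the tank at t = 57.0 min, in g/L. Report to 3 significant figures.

0.00397 g/L

Let m(t) be the amount of salt. Volume: V(t) = V₀ + (Q_in − Q_out) t = 1310 + 37.400 t; V(57.0) = 3441.8 L.
No salt enters, so dm/dt = −Q_out · (m/V).
dm/m = −Q_out dt/(V₀ + 37.400 t); integrating gives ln(m/m₀) = −(Q_out/(Q_in−Q_out)) ln(V/V₀).
m = m₀ (V₀/V)^(Q_out/(Q_in−Q_out)) = 56.5 × (1310/3441.8)^(1.4706) = 13.649 g.
C = m/V = 13.649/3441.8 = 0.0039658 g/L.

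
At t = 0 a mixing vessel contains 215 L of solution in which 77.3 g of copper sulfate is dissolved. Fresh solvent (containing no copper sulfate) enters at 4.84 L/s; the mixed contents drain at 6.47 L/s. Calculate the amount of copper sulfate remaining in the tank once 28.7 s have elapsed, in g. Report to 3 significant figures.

29.2 g

Let m(t) be the amount of copper sulfate. Volume: V(t) = V₀ + (Q_in − Q_out) t = 215 − 1.6300 t; V(28.7) = 168.22 L.
No copper sulfate enters, so dm/dt = −Q_out · (m/V).
dm/m = −Q_out dt/(V₀ − 1.6300 t); integrating gives ln(m/m₀) = −(Q_out/(Q_in−Q_out)) ln(V/V₀).
m = m₀ (V₀/V)^(Q_out/(Q_in−Q_out)) = 77.3 × (215/168.22)^(-3.9693) = 29.187 g.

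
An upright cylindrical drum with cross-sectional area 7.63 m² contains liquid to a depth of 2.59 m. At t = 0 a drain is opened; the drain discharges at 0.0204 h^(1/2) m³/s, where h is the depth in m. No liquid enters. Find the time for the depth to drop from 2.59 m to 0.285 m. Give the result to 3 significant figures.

805 s

With no inflow, A dh/dt = −0.0204 √h.
∫ h^(−1/2) dh = −(0.0204/A) ∫ dt, giving 2√h = 2√h₀ − (0.0204/A) t.
t = 2A(√h₀ − √h)/0.0204 = 2·7.63·(√2.59 − √0.285)/0.0204
  = 15.260 × (1.6093 − 0.53385) / 0.0204 = 804.51 s.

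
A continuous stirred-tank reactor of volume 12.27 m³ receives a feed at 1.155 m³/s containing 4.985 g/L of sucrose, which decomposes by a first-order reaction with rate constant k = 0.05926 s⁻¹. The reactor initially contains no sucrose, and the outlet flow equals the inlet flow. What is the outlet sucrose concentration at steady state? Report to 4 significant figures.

V dC/dt = Q(C_in − C) − k V C.
Steady state (dC/dt = 0): C_ss = Q C_in/(Q + kV) = C_in/(1 + kV/Q).
C_ss = 1.155·4.985/(1.155 + 0.05926·12.27) = 5.75768/1.88212 = 3.05914 g/L.

3.059 g/L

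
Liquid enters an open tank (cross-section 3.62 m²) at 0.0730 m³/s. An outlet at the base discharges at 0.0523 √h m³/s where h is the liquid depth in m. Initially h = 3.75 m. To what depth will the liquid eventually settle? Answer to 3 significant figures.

1.95 m

Level balance: A dh/dt = 0.0730 − 0.0523 √h. Setting dh/dt = 0:
Q_in = 0.0523 √h_ss ⇒ √h_ss = 0.0730/0.0523 = 1.3958.
h_ss = 1.3958² = 1.9482 m. (Since h₀ = 3.75 m > h_ss, the level will fall toward this value.)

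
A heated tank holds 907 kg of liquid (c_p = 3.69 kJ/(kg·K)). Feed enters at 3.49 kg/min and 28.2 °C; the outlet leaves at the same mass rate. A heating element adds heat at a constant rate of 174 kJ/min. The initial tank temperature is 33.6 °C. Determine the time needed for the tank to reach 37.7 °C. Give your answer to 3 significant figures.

Heat balance on the well-mixed liquid: M c_p dT/dt = ṁ c_p (T_in − T) + 174.
τ = M/ṁ = 259.89 min; T_ss = T_in + Q̇/(ṁ c_p) = 41.711 °C.
T(t) = T_ss + (T₀ − T_ss) e^(−t/τ). Set T = 37.7:
e^(−t/τ) = (37.7 − 41.711)/(33.6 − 41.711) = 0.49453
t = −259.89 · ln(0.49453) = 183.00 min.

183 min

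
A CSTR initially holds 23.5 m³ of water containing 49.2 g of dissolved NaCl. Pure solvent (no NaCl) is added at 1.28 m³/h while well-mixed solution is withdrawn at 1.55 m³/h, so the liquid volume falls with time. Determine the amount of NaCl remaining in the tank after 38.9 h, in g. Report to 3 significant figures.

Let m(t) be the amount of NaCl. Volume: V(t) = V₀ + (Q_in − Q_out) t = 23.5 − 0.27000 t; V(38.9) = 12.997 m³.
Solute balance: dm/dt = 0 − Q_out C = −Q_out m/V(t).
dm/m = −Q_out dt/(V₀ − 0.27000 t); integrating gives ln(m/m₀) = −(Q_out/(Q_in−Q_out)) ln(V/V₀).
m = m₀ (V₀/V)^(Q_out/(Q_in−Q_out)) = 49.2 × (23.5/12.997)^(-5.7407) = 1.6417 g.

1.64 g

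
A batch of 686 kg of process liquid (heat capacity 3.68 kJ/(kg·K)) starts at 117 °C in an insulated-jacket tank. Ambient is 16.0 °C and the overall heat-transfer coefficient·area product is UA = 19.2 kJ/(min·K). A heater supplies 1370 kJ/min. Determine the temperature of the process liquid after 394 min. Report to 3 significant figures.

88.8 °C

Lumped-capacitance energy balance: M c_p dT/dt = UA(T_amb − T) + Q̇.
dT/dt = (T_ss − T)/τ with T_ss = T_amb + Q̇/UA = 16.0 + 1370/19.2 = 87.354 °C, τ = M c_p/UA = 686·3.68/19.2 = 131.48 min.
T approaches T_ss exponentially: T(t) = T_ss + (T₀ − T_ss) e^(−t/τ).
T(394) = 87.354 + (29.646)·0.049958 = 88.835 °C.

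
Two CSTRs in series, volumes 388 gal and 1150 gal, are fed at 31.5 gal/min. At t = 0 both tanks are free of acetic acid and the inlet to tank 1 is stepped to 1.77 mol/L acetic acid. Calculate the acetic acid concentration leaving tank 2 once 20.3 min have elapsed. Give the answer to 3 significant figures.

Species balance on tank i: dCᵢ/dt = (Cᵢ₋₁ − Cᵢ)/τᵢ with τᵢ = Vᵢ/Q.
τ₁ = 388/31.5 = 12.317 min; τ₂ = 1150/31.5 = 36.508 min.
Tank 1: C₁ = C_in(1 − e^(−t/τ₁)). Tank 2 (τ₁ ≠ τ₂): C₂ = C_in[1 − (τ₁ e^(−t/τ₁) − τ₂ e^(−t/τ₂))/(τ₁ − τ₂)].
At t = 20.3: e^(−t/τ₁) = 0.19242, e^(−t/τ₂) = 0.57347.
C₂ = 1.77·[1 − (12.317·0.19242 − 36.508·0.57347)/(-24.190)] = 1.77·0.23250 = 0.41152 mol/L.

0.412 mol/L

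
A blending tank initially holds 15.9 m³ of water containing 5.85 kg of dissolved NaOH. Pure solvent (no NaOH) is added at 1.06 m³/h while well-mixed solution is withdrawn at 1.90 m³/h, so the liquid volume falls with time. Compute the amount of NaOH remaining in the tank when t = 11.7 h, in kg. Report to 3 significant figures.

0.663 kg

Let m(t) be the amount of NaOH. Volume: V(t) = V₀ + (Q_in − Q_out) t = 15.9 − 0.84000 t; V(11.7) = 6.0720 m³.
Species balance (pure solvent in): dm/dt = −Q_out · m/V(t).
Separate: dm/m = −Q_out dt/V(t) ⇒ ln(m/m₀) = −(Q_out/(Q_in−Q_out)) ln(V/V₀).
m = m₀ (V₀/V)^(Q_out/(Q_in−Q_out)) = 5.85 × (15.9/6.0720)^(-2.2619) = 0.66303 kg.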